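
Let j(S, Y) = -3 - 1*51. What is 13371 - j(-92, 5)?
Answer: 13425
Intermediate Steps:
j(S, Y) = -54 (j(S, Y) = -3 - 51 = -54)
13371 - j(-92, 5) = 13371 - 1*(-54) = 13371 + 54 = 13425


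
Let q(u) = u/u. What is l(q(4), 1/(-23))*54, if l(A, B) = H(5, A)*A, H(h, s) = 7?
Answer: 378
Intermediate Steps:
q(u) = 1
l(A, B) = 7*A
l(q(4), 1/(-23))*54 = (7*1)*54 = 7*54 = 378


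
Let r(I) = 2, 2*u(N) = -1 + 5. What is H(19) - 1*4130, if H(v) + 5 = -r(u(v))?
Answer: -4137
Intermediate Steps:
u(N) = 2 (u(N) = (-1 + 5)/2 = (1/2)*4 = 2)
H(v) = -7 (H(v) = -5 - 1*2 = -5 - 2 = -7)
H(19) - 1*4130 = -7 - 1*4130 = -7 - 4130 = -4137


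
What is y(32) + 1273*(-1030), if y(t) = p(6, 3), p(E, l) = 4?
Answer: -1311186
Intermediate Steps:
y(t) = 4
y(32) + 1273*(-1030) = 4 + 1273*(-1030) = 4 - 1311190 = -1311186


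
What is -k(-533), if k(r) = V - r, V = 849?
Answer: -1382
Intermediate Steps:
k(r) = 849 - r
-k(-533) = -(849 - 1*(-533)) = -(849 + 533) = -1*1382 = -1382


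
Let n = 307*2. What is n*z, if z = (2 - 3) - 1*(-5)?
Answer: 2456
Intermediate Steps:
z = 4 (z = -1 + 5 = 4)
n = 614
n*z = 614*4 = 2456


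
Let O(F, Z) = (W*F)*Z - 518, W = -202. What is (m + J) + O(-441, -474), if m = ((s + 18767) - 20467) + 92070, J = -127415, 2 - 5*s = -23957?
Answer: -211288196/5 ≈ -4.2258e+7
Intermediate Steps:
s = 23959/5 (s = 2/5 - 1/5*(-23957) = 2/5 + 23957/5 = 23959/5 ≈ 4791.8)
O(F, Z) = -518 - 202*F*Z (O(F, Z) = (-202*F)*Z - 518 = -202*F*Z - 518 = -518 - 202*F*Z)
m = 475809/5 (m = ((23959/5 + 18767) - 20467) + 92070 = (117794/5 - 20467) + 92070 = 15459/5 + 92070 = 475809/5 ≈ 95162.)
(m + J) + O(-441, -474) = (475809/5 - 127415) + (-518 - 202*(-441)*(-474)) = -161266/5 + (-518 - 42224868) = -161266/5 - 42225386 = -211288196/5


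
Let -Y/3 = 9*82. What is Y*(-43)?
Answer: 95202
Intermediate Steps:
Y = -2214 (Y = -27*82 = -3*738 = -2214)
Y*(-43) = -2214*(-43) = 95202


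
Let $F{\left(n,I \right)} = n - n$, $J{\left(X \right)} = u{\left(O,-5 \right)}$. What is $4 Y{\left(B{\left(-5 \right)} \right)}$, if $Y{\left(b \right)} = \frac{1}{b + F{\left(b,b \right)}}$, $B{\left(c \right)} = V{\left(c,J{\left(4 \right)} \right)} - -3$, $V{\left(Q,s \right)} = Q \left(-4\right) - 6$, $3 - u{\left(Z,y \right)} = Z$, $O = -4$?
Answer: $\frac{4}{17} \approx 0.23529$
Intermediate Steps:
$u{\left(Z,y \right)} = 3 - Z$
$J{\left(X \right)} = 7$ ($J{\left(X \right)} = 3 - -4 = 3 + 4 = 7$)
$F{\left(n,I \right)} = 0$
$V{\left(Q,s \right)} = -6 - 4 Q$ ($V{\left(Q,s \right)} = - 4 Q - 6 = -6 - 4 Q$)
$B{\left(c \right)} = -3 - 4 c$ ($B{\left(c \right)} = \left(-6 - 4 c\right) - -3 = \left(-6 - 4 c\right) + 3 = -3 - 4 c$)
$Y{\left(b \right)} = \frac{1}{b}$ ($Y{\left(b \right)} = \frac{1}{b + 0} = \frac{1}{b}$)
$4 Y{\left(B{\left(-5 \right)} \right)} = \frac{4}{-3 - -20} = \frac{4}{-3 + 20} = \frac{4}{17}$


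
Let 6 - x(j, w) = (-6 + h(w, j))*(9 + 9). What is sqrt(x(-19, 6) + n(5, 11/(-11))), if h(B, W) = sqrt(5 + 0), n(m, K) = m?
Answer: sqrt(119 - 18*sqrt(5)) ≈ 8.8742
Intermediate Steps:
h(B, W) = sqrt(5)
x(j, w) = 114 - 18*sqrt(5) (x(j, w) = 6 - (-6 + sqrt(5))*(9 + 9) = 6 - (-6 + sqrt(5))*18 = 6 - (-108 + 18*sqrt(5)) = 6 + (108 - 18*sqrt(5)) = 114 - 18*sqrt(5))
sqrt(x(-19, 6) + n(5, 11/(-11))) = sqrt((114 - 18*sqrt(5)) + 5) = sqrt(119 - 18*sqrt(5))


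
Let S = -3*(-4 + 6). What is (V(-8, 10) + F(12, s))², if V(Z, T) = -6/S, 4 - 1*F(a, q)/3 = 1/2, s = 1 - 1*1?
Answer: 529/4 ≈ 132.25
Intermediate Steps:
S = -6 (S = -3*2 = -6)
s = 0 (s = 1 - 1 = 0)
F(a, q) = 21/2 (F(a, q) = 12 - 3/2 = 21/2)
V(Z, T) = 1 (V(Z, T) = -6/(-6) = -6*(-⅙) = 1)
(V(-8, 10) + F(12, s))² = (1 + 21/2)² = (23/2)² = 529/4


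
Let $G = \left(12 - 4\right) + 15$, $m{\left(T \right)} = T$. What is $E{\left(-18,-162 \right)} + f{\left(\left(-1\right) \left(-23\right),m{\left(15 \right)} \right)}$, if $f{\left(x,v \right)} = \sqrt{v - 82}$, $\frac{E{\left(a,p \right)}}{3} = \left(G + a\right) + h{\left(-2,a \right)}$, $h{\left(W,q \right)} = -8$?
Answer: $-9 + i \sqrt{67} \approx -9.0 + 8.1853 i$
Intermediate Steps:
$G = 23$ ($G = 8 + 15 = 23$)
$E{\left(a,p \right)} = 45 + 3 a$ ($E{\left(a,p \right)} = 3 \left(\left(23 + a\right) - 8\right) = 3 \left(15 + a\right) = 45 + 3 a$)
$f{\left(x,v \right)} = \sqrt{-82 + v}$
$E{\left(-18,-162 \right)} + f{\left(\left(-1\right) \left(-23\right),m{\left(15 \right)} \right)} = \left(45 + 3 \left(-18\right)\right) + \sqrt{-82 + 15} = \left(45 - 54\right) + \sqrt{-67} = -9 + i \sqrt{67}$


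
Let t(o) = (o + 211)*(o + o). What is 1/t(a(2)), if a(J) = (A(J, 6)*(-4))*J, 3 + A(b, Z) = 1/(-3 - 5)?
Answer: 1/11800 ≈ 8.4746e-5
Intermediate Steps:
A(b, Z) = -25/8 (A(b, Z) = -3 + 1/(-3 - 5) = -3 + 1/(-8) = -3 - 1/8 = -25/8)
a(J) = 25*J/2 (a(J) = (-25/8*(-4))*J = 25*J/2)
t(o) = 2*o*(211 + o) (t(o) = (211 + o)*(2*o) = 2*o*(211 + o))
1/t(a(2)) = 1/(2*((25/2)*2)*(211 + (25/2)*2)) = 1/(2*25*(211 + 25)) = 1/(2*25*236) = 1/11800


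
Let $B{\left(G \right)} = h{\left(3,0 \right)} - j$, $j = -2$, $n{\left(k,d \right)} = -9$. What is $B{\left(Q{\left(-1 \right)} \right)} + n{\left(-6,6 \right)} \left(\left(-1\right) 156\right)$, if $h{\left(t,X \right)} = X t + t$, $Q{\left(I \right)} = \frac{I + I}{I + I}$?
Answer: $1409$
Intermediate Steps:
$Q{\left(I \right)} = 1$ ($Q{\left(I \right)} = \frac{2 I}{2 I} = 2 I \frac{1}{2 I} = 1$)
$h{\left(t,X \right)} = t + X t$
$B{\left(G \right)} = 5$ ($B{\left(G \right)} = 3 \left(1 + 0\right) - -2 = 3 \cdot 1 + 2 = 3 + 2 = 5$)
$B{\left(Q{\left(-1 \right)} \right)} + n{\left(-6,6 \right)} \left(\left(-1\right) 156\right) = 5 - 9 \left(\left(-1\right) 156\right) = 5 - -1404 = 5 + 1404 = 1409$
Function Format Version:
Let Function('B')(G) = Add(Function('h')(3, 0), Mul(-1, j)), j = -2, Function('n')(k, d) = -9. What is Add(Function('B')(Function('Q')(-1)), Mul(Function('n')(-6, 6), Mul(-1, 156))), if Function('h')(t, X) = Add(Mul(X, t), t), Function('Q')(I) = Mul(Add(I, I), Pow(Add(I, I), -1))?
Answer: 1409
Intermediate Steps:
Function('Q')(I) = 1 (Function('Q')(I) = Mul(Mul(2, I), Pow(Mul(2, I), -1)) = Mul(Mul(2, I), Mul(Rational(1, 2), Pow(I, -1))) = 1)
Function('h')(t, X) = Add(t, Mul(X, t))
Function('B')(G) = 5 (Function('B')(G) = Add(Mul(3, Add(1, 0)), Mul(-1, -2)) = Add(Mul(3, 1), 2) = Add(3, 2) = 5)
Add(Function('B')(Function('Q')(-1)), Mul(Function('n')(-6, 6), Mul(-1, 156))) = Add(5, Mul(-9, Mul(-1, 156))) = Add(5, Mul(-9, -156)) = Add(5, 1404) = 1409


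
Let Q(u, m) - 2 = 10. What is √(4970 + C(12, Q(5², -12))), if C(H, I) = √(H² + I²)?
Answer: √(4970 + 12*√2) ≈ 70.619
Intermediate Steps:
Q(u, m) = 12 (Q(u, m) = 2 + 10 = 12)
√(4970 + C(12, Q(5², -12))) = √(4970 + √(12² + 12²)) = √(4970 + √(144 + 144)) = √(4970 + √288) = √(4970 + 12*√2)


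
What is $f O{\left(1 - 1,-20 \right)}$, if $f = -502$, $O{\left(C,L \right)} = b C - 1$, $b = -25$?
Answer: $502$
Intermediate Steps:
$O{\left(C,L \right)} = -1 - 25 C$ ($O{\left(C,L \right)} = - 25 C - 1 = -1 - 25 C$)
$f O{\left(1 - 1,-20 \right)} = - 502 \left(-1 - 25 \left(1 - 1\right)\right) = - 502 \left(-1 - 0\right) = - 502 \left(-1 + 0\right) = \left(-502\right) \left(-1\right) = 502$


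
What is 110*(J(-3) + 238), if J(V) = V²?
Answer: 27170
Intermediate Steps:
110*(J(-3) + 238) = 110*((-3)² + 238) = 110*(9 + 238) = 110*247 = 27170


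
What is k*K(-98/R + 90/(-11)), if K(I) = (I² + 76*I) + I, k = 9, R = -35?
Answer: -10493496/3025 ≈ -3468.9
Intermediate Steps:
K(I) = I² + 77*I
k*K(-98/R + 90/(-11)) = 9*((-98/(-35) + 90/(-11))*(77 + (-98/(-35) + 90/(-11)))) = 9*((-98*(-1/35) + 90*(-1/11))*(77 + (-98*(-1/35) + 90*(-1/11)))) = 9*((14/5 - 90/11)*(77 + (14/5 - 90/11))) = 9*(-296*(77 - 296/55)/55) = 9*(-296/55*3939/55) = 9*(-1165944/3025) = -10493496/3025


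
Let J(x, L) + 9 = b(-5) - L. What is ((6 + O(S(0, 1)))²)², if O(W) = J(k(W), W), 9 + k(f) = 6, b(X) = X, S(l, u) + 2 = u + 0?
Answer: 2401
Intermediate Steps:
S(l, u) = -2 + u (S(l, u) = -2 + (u + 0) = -2 + u)
k(f) = -3 (k(f) = -9 + 6 = -3)
J(x, L) = -14 - L (J(x, L) = -9 + (-5 - L) = -14 - L)
O(W) = -14 - W
((6 + O(S(0, 1)))²)² = ((6 + (-14 - (-2 + 1)))²)² = ((6 + (-14 - 1*(-1)))²)² = ((6 + (-14 + 1))²)² = ((6 - 13)²)² = ((-7)²)² = 49² = 2401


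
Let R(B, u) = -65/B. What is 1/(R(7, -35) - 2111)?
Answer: -7/14842 ≈ -0.00047163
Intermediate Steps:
1/(R(7, -35) - 2111) = 1/(-65/7 - 2111) = 1/(-14842/7) = -7/14842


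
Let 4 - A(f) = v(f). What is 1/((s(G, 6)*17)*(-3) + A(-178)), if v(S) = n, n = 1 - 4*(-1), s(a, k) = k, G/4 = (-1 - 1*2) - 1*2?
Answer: -1/307 ≈ -0.0032573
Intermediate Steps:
G = -20 (G = 4*((-1 - 1*2) - 1*2) = 4*((-1 - 2) - 2) = 4*(-3 - 2) = 4*(-5) = -20)
n = 5 (n = 1 + 4 = 5)
v(S) = 5
A(f) = -1 (A(f) = 4 - 1*5 = 4 - 5 = -1)
1/((s(G, 6)*17)*(-3) + A(-178)) = 1/((6*17)*(-3) - 1) = 1/(102*(-3) - 1) = 1/(-306 - 1) = 1/(-307) = -1/307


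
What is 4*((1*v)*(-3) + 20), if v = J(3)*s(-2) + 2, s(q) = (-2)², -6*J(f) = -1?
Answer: 48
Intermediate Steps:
J(f) = ⅙ (J(f) = -⅙*(-1) = ⅙)
s(q) = 4
v = 8/3 (v = (⅙)*4 + 2 = ⅔ + 2 = 8/3 ≈ 2.6667)
4*((1*v)*(-3) + 20) = 4*((1*(8/3))*(-3) + 20) = 4*((8/3)*(-3) + 20) = 4*(-8 + 20) = 4*12 = 48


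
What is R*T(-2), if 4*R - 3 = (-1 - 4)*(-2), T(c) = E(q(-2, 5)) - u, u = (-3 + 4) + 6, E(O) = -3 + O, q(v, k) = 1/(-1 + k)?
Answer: -507/16 ≈ -31.688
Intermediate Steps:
u = 7 (u = 1 + 6 = 7)
T(c) = -39/4 (T(c) = (-3 + 1/(-1 + 5)) - 1*7 = (-3 + 1/4) - 7 = (-3 + ¼) - 7 = -11/4 - 7 = -39/4)
R = 13/4 (R = ¾ + ((-1 - 4)*(-2))/4 = ¾ + (-5*(-2))/4 = ¾ + (¼)*10 = ¾ + 5/2 = 13/4 ≈ 3.2500)
R*T(-2) = (13/4)*(-39/4) = -507/16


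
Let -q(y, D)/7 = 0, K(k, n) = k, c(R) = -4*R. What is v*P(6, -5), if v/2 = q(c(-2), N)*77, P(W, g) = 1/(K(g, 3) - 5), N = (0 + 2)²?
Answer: 0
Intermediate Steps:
N = 4 (N = 2² = 4)
q(y, D) = 0 (q(y, D) = -7*0 = 0)
P(W, g) = 1/(-5 + g) (P(W, g) = 1/(g - 5) = 1/(-5 + g))
v = 0 (v = 2*(0*77) = 2*0 = 0)
v*P(6, -5) = 0/(-5 - 5) = 0/(-10) = 0*(-⅒) = 0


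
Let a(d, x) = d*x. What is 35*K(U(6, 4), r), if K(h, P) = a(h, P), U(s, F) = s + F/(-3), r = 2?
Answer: 980/3 ≈ 326.67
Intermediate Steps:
U(s, F) = s - F/3 (U(s, F) = s + F*(-⅓) = s - F/3)
K(h, P) = P*h (K(h, P) = h*P = P*h)
35*K(U(6, 4), r) = 35*(2*(6 - ⅓*4)) = 35*(2*(6 - 4/3)) = 35*(2*(14/3)) = 35*(28/3) = 980/3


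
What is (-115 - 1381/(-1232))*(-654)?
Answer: 45877773/616 ≈ 74477.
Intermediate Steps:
(-115 - 1381/(-1232))*(-654) = (-115 - 1381*(-1/1232))*(-654) = (-115 + 1381/1232)*(-654) = -140299/1232*(-654) = 45877773/616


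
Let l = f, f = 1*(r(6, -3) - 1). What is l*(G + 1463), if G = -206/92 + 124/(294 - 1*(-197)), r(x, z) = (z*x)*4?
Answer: -2408886777/22586 ≈ -1.0665e+5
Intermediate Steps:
r(x, z) = 4*x*z (r(x, z) = (x*z)*4 = 4*x*z)
f = -73 (f = 1*(4*6*(-3) - 1) = 1*(-72 - 1) = 1*(-73) = -73)
l = -73
G = -44869/22586 (G = -206*1/92 + 124/(294 + 197) = -103/46 + 124/491 = -44869/22586 ≈ -1.9866)
l*(G + 1463) = -73*(-44869/22586 + 1463) = -73*32998449/22586 = -2408886777/22586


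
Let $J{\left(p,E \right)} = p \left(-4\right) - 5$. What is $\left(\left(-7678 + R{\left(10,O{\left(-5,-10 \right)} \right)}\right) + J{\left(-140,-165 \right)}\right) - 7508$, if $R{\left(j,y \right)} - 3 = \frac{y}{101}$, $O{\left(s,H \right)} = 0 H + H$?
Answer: $- \frac{1477438}{101} \approx -14628.0$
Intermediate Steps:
$O{\left(s,H \right)} = H$ ($O{\left(s,H \right)} = 0 + H = H$)
$J{\left(p,E \right)} = -5 - 4 p$ ($J{\left(p,E \right)} = - 4 p - 5 = -5 - 4 p$)
$R{\left(j,y \right)} = 3 + \frac{y}{101}$
$\left(\left(-7678 + R{\left(10,O{\left(-5,-10 \right)} \right)}\right) + J{\left(-140,-165 \right)}\right) - 7508 = \left(\left(-7678 + \left(3 + \frac{1}{101} \left(-10\right)\right)\right) - -555\right) - 7508 = \left(\left(-7678 + \left(3 - \frac{10}{101}\right)\right) + \left(-5 + 560\right)\right) - 7508 = \left(\left(-7678 + \frac{293}{101}\right) + 555\right) - 7508 = \left(- \frac{775185}{101} + 555\right) - 7508 = - \frac{719130}{101} - 7508 = - \frac{1477438}{101}$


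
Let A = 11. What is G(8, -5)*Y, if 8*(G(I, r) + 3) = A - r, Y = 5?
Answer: -5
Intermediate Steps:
G(I, r) = -13/8 - r/8 (G(I, r) = -3 + (11 - r)/8 = -3 + (11/8 - r/8) = -13/8 - r/8)
G(8, -5)*Y = (-13/8 - ⅛*(-5))*5 = (-13/8 + 5/8)*5 = -1*5 = -5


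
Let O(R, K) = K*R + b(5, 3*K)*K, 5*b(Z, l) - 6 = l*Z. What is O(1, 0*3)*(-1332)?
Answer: 0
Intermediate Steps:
b(Z, l) = 6/5 + Z*l/5 (b(Z, l) = 6/5 + (l*Z)/5 = 6/5 + (Z*l)/5 = 6/5 + Z*l/5)
O(R, K) = K*R + K*(6/5 + 3*K) (O(R, K) = K*R + (6/5 + (⅕)*5*(3*K))*K = K*R + (6/5 + 3*K)*K = K*R + K*(6/5 + 3*K))
O(1, 0*3)*(-1332) = ((0*3)*(6 + 5*1 + 15*(0*3))/5)*(-1332) = ((⅕)*0*(6 + 5 + 15*0))*(-1332) = ((⅕)*0*(6 + 5 + 0))*(-1332) = ((⅕)*0*11)*(-1332) = 0*(-1332) = 0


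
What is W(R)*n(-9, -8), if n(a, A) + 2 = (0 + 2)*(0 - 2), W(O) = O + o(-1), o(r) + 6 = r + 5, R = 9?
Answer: -42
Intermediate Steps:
o(r) = -1 + r (o(r) = -6 + (r + 5) = -6 + (5 + r) = -1 + r)
W(O) = -2 + O (W(O) = O + (-1 - 1) = O - 2 = -2 + O)
n(a, A) = -6 (n(a, A) = -2 + (0 + 2)*(0 - 2) = -2 + 2*(-2) = -2 - 4 = -6)
W(R)*n(-9, -8) = (-2 + 9)*(-6) = 7*(-6) = -42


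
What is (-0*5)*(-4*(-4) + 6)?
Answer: 0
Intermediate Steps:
(-0*5)*(-4*(-4) + 6) = (-17*0)*(16 + 6) = 0*22 = 0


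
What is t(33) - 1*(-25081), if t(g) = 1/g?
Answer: 827674/33 ≈ 25081.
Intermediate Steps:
t(33) - 1*(-25081) = 1/33 - 1*(-25081) = 1/33 + 25081 = 827674/33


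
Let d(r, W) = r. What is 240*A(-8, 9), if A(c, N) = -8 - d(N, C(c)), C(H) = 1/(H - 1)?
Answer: -4080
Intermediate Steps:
C(H) = 1/(-1 + H)
A(c, N) = -8 - N
240*A(-8, 9) = 240*(-8 - 1*9) = 240*(-8 - 9) = 240*(-17) = -4080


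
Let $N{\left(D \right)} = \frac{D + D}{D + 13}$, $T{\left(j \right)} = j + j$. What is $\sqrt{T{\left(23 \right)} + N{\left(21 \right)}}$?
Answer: $\frac{\sqrt{13651}}{17} \approx 6.8728$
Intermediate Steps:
$T{\left(j \right)} = 2 j$
$N{\left(D \right)} = \frac{2 D}{13 + D}$
$\sqrt{T{\left(23 \right)} + N{\left(21 \right)}} = \sqrt{2 \cdot 23 + 2 \cdot 21 \frac{1}{13 + 21}} = \sqrt{46 + 2 \cdot 21 \cdot \frac{1}{34}} = \sqrt{46 + \frac{21}{17}} = \sqrt{\frac{803}{17}} = \frac{\sqrt{13651}}{17}$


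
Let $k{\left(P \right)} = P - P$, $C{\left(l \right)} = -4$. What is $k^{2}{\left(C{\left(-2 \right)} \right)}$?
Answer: $0$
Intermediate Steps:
$k{\left(P \right)} = 0$
$k^{2}{\left(C{\left(-2 \right)} \right)} = 0^{2} = 0$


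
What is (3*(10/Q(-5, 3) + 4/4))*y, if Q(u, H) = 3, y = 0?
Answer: 0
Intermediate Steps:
(3*(10/Q(-5, 3) + 4/4))*y = (3*(10/3 + 4/4))*0 = (3*(10*(⅓) + 4*(¼)))*0 = (3*(10/3 + 1))*0 = (3*(13/3))*0 = 13*0 = 0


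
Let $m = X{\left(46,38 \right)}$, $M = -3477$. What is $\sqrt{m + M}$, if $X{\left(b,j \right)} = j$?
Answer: $i \sqrt{3439} \approx 58.643 i$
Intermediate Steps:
$m = 38$
$\sqrt{m + M} = \sqrt{38 - 3477} = \sqrt{-3439} = i \sqrt{3439}$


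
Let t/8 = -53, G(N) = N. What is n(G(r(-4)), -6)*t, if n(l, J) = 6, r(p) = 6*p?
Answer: -2544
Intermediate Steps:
t = -424 (t = 8*(-53) = -424)
n(G(r(-4)), -6)*t = 6*(-424) = -2544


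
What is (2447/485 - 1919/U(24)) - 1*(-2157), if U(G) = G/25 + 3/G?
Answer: 41401464/105245 ≈ 393.38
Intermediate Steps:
U(G) = 3/G + G/25 (U(G) = G*(1/25) + 3/G = G/25 + 3/G = 3/G + G/25)
(2447/485 - 1919/U(24)) - 1*(-2157) = (2447/485 - 1919/(3/24 + (1/25)*24)) - 1*(-2157) = (2447*(1/485) - 1919/(3*(1/24) + 24/25)) + 2157 = (2447/485 - 1919/(⅛ + 24/25)) + 2157 = (2447/485 - 1919/217/200) + 2157 = (2447/485 - 1919*200/217) + 2157 = (2447/485 - 383800/217) + 2157 = -185612001/105245 + 2157 = 41401464/105245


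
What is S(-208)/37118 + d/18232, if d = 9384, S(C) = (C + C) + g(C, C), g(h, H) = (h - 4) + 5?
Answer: 42119597/84591922 ≈ 0.49792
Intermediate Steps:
g(h, H) = 1 + h (g(h, H) = (-4 + h) + 5 = 1 + h)
S(C) = 1 + 3*C (S(C) = (C + C) + (1 + C) = 2*C + (1 + C) = 1 + 3*C)
S(-208)/37118 + d/18232 = (1 + 3*(-208))/37118 + 9384/18232 = (1 - 624)*(1/37118) + 9384*(1/18232) = -623*1/37118 + 1173/2279 = -623/37118 + 1173/2279 = 42119597/84591922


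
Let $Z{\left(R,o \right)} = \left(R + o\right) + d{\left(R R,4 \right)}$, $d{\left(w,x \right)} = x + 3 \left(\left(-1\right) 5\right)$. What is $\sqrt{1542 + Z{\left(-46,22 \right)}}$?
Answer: $\sqrt{1507} \approx 38.82$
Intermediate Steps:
$d{\left(w,x \right)} = -15 + x$ ($d{\left(w,x \right)} = x + 3 \left(-5\right) = x - 15 = -15 + x$)
$Z{\left(R,o \right)} = -11 + R + o$ ($Z{\left(R,o \right)} = \left(R + o\right) + \left(-15 + 4\right) = \left(R + o\right) - 11 = -11 + R + o$)
$\sqrt{1542 + Z{\left(-46,22 \right)}} = \sqrt{1542 - 35} = \sqrt{1507}$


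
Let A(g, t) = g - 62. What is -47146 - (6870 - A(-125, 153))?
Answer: -54203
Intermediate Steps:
A(g, t) = -62 + g
-47146 - (6870 - A(-125, 153)) = -47146 - (6870 - (-62 - 125)) = -47146 - (6870 - 1*(-187)) = -47146 - (6870 + 187) = -47146 - 1*7057 = -47146 - 7057 = -54203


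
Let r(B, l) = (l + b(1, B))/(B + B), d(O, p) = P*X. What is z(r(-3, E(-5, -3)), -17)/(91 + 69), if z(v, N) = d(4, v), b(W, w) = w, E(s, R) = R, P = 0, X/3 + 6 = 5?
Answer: 0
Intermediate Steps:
X = -3 (X = -18 + 3*5 = -18 + 15 = -3)
d(O, p) = 0 (d(O, p) = 0*(-3) = 0)
r(B, l) = (B + l)/(2*B) (r(B, l) = (l + B)/(B + B) = (B + l)/((2*B)) = (B + l)*(1/(2*B)) = (B + l)/(2*B))
z(v, N) = 0
z(r(-3, E(-5, -3)), -17)/(91 + 69) = 0/(91 + 69) = 0/160 = 0*(1/160) = 0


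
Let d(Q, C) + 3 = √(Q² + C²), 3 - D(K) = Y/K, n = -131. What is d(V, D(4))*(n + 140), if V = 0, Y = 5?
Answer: -45/4 ≈ -11.250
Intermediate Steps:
D(K) = 3 - 5/K
d(Q, C) = -3 + √(C² + Q²) (d(Q, C) = -3 + √(Q² + C²) = -3 + √(C² + Q²))
d(V, D(4))*(n + 140) = (-3 + √((3 - 5/4)² + 0²))*(-131 + 140) = (-3 + √((3 - 5*¼)² + 0))*9 = (-3 + √((3 - 5/4)² + 0))*9 = (-3 + √((7/4)² + 0))*9 = (-3 + √(49/16 + 0))*9 = (-3 + √(49/16))*9 = (-3 + 7/4)*9 = -5/4*9 = -45/4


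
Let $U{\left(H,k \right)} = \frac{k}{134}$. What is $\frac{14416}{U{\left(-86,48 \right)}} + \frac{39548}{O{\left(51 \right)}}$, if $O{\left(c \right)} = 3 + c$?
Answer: $\frac{1106380}{27} \approx 40977.0$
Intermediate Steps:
$U{\left(H,k \right)} = \frac{k}{134}$ ($U{\left(H,k \right)} = k \frac{1}{134} = \frac{k}{134}$)
$\frac{14416}{U{\left(-86,48 \right)}} + \frac{39548}{O{\left(51 \right)}} = \frac{14416}{\frac{1}{134} \cdot 48} + \frac{39548}{3 + 51} = \frac{14416}{\frac{24}{67}} + \frac{39548}{54} = 14416 \cdot \frac{67}{24} + 39548 \cdot \frac{1}{54} = \frac{120734}{3} + \frac{19774}{27} = \frac{1106380}{27}$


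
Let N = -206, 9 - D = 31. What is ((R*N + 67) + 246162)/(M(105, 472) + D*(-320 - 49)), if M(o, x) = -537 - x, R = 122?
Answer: 221097/7109 ≈ 31.101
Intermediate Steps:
D = -22 (D = 9 - 1*31 = 9 - 31 = -22)
((R*N + 67) + 246162)/(M(105, 472) + D*(-320 - 49)) = ((122*(-206) + 67) + 246162)/((-537 - 1*472) - 22*(-320 - 49)) = ((-25132 + 67) + 246162)/((-537 - 472) - 22*(-369)) = (-25065 + 246162)/(-1009 + 8118) = 221097/7109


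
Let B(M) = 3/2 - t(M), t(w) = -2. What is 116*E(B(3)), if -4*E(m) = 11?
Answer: -319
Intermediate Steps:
B(M) = 7/2 (B(M) = 3/2 - 1*(-2) = 3*(½) + 2 = 3/2 + 2 = 7/2)
E(m) = -11/4 (E(m) = -¼*11 = -11/4)
116*E(B(3)) = 116*(-11/4) = -319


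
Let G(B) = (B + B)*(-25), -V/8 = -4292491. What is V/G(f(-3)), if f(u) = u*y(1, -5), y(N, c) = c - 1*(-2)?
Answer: -17169964/225 ≈ -76311.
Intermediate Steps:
V = 34339928 (V = -8*(-4292491) = 34339928)
y(N, c) = 2 + c (y(N, c) = c + 2 = 2 + c)
f(u) = -3*u (f(u) = u*(2 - 5) = u*(-3) = -3*u)
G(B) = -50*B (G(B) = (2*B)*(-25) = -50*B)
V/G(f(-3)) = 34339928/((-(-150)*(-3))) = 34339928/((-50*9)) = 34339928/(-450) = 34339928*(-1/450) = -17169964/225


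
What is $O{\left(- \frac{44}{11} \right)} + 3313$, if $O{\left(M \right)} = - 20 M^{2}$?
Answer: $2993$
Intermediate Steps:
$O{\left(- \frac{44}{11} \right)} + 3313 = - 20 \left(- \frac{44}{11}\right)^{2} + 3313 = - 20 \left(\left(-44\right) \frac{1}{11}\right)^{2} + 3313 = - 20 \left(-4\right)^{2} + 3313 = \left(-20\right) 16 + 3313 = -320 + 3313 = 2993$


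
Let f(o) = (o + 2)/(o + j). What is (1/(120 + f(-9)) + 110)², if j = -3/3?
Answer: 17630528400/1456849 ≈ 12102.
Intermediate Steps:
j = -1 (j = -3*⅓ = -1)
f(o) = (2 + o)/(-1 + o) (f(o) = (o + 2)/(o - 1) = (2 + o)/(-1 + o))
(1/(120 + f(-9)) + 110)² = (1/(120 + (2 - 9)/(-1 - 9)) + 110)² = (1/(120 - 7/(-10)) + 110)² = (1/(120 - ⅒*(-7)) + 110)² = (1/(120 + 7/10) + 110)² = (1/(1207/10) + 110)² = (10/1207 + 110)² = (132780/1207)² = 17630528400/1456849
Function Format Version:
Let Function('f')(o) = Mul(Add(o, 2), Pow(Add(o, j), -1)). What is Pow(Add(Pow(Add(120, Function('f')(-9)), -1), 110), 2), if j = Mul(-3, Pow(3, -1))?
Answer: Rational(17630528400, 1456849) ≈ 12102.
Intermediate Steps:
j = -1 (j = Mul(-3, Rational(1, 3)) = -1)
Function('f')(o) = Mul(Pow(Add(-1, o), -1), Add(2, o)) (Function('f')(o) = Mul(Add(o, 2), Pow(Add(o, -1), -1)) = Mul(Add(2, o), Pow(Add(-1, o), -1)) = Mul(Pow(Add(-1, o), -1), Add(2, o)))
Pow(Add(Pow(Add(120, Function('f')(-9)), -1), 110), 2) = Pow(Add(Pow(Add(120, Mul(Pow(Add(-1, -9), -1), Add(2, -9))), -1), 110), 2) = Pow(Add(Pow(Add(120, Mul(Pow(-10, -1), -7)), -1), 110), 2) = Pow(Add(Pow(Add(120, Mul(Rational(-1, 10), -7)), -1), 110), 2) = Pow(Add(Pow(Add(120, Rational(7, 10)), -1), 110), 2) = Pow(Add(Pow(Rational(1207, 10), -1), 110), 2) = Pow(Add(Rational(10, 1207), 110), 2) = Pow(Rational(132780, 1207), 2) = Rational(17630528400, 1456849)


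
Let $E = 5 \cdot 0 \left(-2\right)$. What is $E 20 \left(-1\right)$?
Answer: $0$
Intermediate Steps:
$E = 0$ ($E = 0 \left(-2\right) = 0$)
$E 20 \left(-1\right) = 0 \cdot 20 \left(-1\right) = 0 \left(-1\right) = 0$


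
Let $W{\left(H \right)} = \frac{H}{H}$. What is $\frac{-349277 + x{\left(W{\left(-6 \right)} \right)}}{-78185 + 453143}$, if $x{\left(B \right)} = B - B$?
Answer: $- \frac{349277}{374958} \approx -0.93151$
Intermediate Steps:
$W{\left(H \right)} = 1$
$x{\left(B \right)} = 0$
$\frac{-349277 + x{\left(W{\left(-6 \right)} \right)}}{-78185 + 453143} = \frac{-349277 + 0}{-78185 + 453143} = - \frac{349277}{374958}$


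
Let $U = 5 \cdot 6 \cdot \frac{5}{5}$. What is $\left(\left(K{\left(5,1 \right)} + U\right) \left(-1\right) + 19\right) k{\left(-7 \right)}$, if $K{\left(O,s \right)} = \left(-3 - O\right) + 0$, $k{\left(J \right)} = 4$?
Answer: $-12$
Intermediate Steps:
$K{\left(O,s \right)} = -3 - O$
$U = 30$ ($U = 30 \cdot 5 \cdot \frac{1}{5} = 30 \cdot 1 = 30$)
$\left(\left(K{\left(5,1 \right)} + U\right) \left(-1\right) + 19\right) k{\left(-7 \right)} = \left(\left(\left(-3 - 5\right) + 30\right) \left(-1\right) + 19\right) 4 = \left(\left(-8 + 30\right) \left(-1\right) + 19\right) 4 = \left(22 \left(-1\right) + 19\right) 4 = \left(-22 + 19\right) 4 = \left(-3\right) 4 = -12$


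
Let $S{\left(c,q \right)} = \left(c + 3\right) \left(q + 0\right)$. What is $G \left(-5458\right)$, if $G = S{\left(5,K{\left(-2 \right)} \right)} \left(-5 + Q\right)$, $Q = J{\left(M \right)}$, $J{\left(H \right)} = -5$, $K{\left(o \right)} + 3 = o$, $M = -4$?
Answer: $-2183200$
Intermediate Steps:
$K{\left(o \right)} = -3 + o$
$S{\left(c,q \right)} = q \left(3 + c\right)$ ($S{\left(c,q \right)} = \left(3 + c\right) q = q \left(3 + c\right)$)
$Q = -5$
$G = 400$ ($G = \left(-3 - 2\right) \left(3 + 5\right) \left(-5 - 5\right) = \left(-5\right) 8 \left(-10\right) = \left(-40\right) \left(-10\right) = 400$)
$G \left(-5458\right) = 400 \left(-5458\right) = -2183200$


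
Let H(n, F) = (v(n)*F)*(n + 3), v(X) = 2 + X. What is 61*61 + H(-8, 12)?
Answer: 4081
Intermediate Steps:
H(n, F) = F*(2 + n)*(3 + n) (H(n, F) = ((2 + n)*F)*(n + 3) = (F*(2 + n))*(3 + n) = F*(2 + n)*(3 + n))
61*61 + H(-8, 12) = 61*61 + 12*(2 - 8)*(3 - 8) = 3721 + 12*(-6)*(-5) = 3721 + 360 = 4081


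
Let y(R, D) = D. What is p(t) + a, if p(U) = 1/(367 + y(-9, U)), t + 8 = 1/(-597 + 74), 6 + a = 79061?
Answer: 14843051103/187756 ≈ 79055.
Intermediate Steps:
a = 79055 (a = -6 + 79061 = 79055)
t = -4185/523 (t = -8 + 1/(-597 + 74) = -8 + 1/(-523) = -8 - 1/523 = -4185/523 ≈ -8.0019)
p(U) = 1/(367 + U)
p(t) + a = 1/(367 - 4185/523) + 79055 = 1/(187756/523) + 79055 = 523/187756 + 79055 = 14843051103/187756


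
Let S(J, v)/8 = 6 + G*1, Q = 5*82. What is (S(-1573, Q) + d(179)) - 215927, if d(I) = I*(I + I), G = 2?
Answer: -151781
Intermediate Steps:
Q = 410
S(J, v) = 64 (S(J, v) = 8*(6 + 2*1) = 8*(6 + 2) = 8*8 = 64)
d(I) = 2*I² (d(I) = I*(2*I) = 2*I²)
(S(-1573, Q) + d(179)) - 215927 = (64 + 2*179²) - 215927 = (64 + 2*32041) - 215927 = (64 + 64082) - 215927 = 64146 - 215927 = -151781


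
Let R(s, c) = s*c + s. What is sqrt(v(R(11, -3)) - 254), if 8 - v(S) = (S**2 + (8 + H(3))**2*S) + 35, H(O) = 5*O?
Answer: sqrt(10873) ≈ 104.27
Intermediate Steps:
R(s, c) = s + c*s (R(s, c) = c*s + s = s + c*s)
v(S) = -27 - S**2 - 529*S (v(S) = 8 - ((S**2 + (8 + 5*3)**2*S) + 35) = 8 - ((S**2 + (8 + 15)**2*S) + 35) = 8 - ((S**2 + 23**2*S) + 35) = 8 - ((S**2 + 529*S) + 35) = 8 - (35 + S**2 + 529*S) = 8 + (-35 - S**2 - 529*S) = -27 - S**2 - 529*S)
sqrt(v(R(11, -3)) - 254) = sqrt((-27 - (11*(1 - 3))**2 - 5819*(1 - 3)) - 254) = sqrt((-27 - (11*(-2))**2 - 5819*(-2)) - 254) = sqrt((-27 - 1*(-22)**2 - 529*(-22)) - 254) = sqrt((-27 - 1*484 + 11638) - 254) = sqrt((-27 - 484 + 11638) - 254) = sqrt(11127 - 254) = sqrt(10873)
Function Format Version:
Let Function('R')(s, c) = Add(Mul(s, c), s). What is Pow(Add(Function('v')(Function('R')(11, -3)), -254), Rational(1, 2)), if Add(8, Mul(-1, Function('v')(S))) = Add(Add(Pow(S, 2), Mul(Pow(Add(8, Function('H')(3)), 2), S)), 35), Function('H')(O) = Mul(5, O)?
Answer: Pow(10873, Rational(1, 2)) ≈ 104.27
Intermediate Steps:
Function('R')(s, c) = Add(s, Mul(c, s)) (Function('R')(s, c) = Add(Mul(c, s), s) = Add(s, Mul(c, s)))
Function('v')(S) = Add(-27, Mul(-1, Pow(S, 2)), Mul(-529, S)) (Function('v')(S) = Add(8, Mul(-1, Add(Add(Pow(S, 2), Mul(Pow(Add(8, Mul(5, 3)), 2), S)), 35))) = Add(8, Mul(-1, Add(Add(Pow(S, 2), Mul(Pow(Add(8, 15), 2), S)), 35))) = Add(8, Mul(-1, Add(Add(Pow(S, 2), Mul(Pow(23, 2), S)), 35))) = Add(8, Mul(-1, Add(Add(Pow(S, 2), Mul(529, S)), 35))) = Add(8, Mul(-1, Add(35, Pow(S, 2), Mul(529, S)))) = Add(8, Add(-35, Mul(-1, Pow(S, 2)), Mul(-529, S))) = Add(-27, Mul(-1, Pow(S, 2)), Mul(-529, S)))
Pow(Add(Function('v')(Function('R')(11, -3)), -254), Rational(1, 2)) = Pow(Add(Add(-27, Mul(-1, Pow(Mul(11, Add(1, -3)), 2)), Mul(-529, Mul(11, Add(1, -3)))), -254), Rational(1, 2)) = Pow(Add(Add(-27, Mul(-1, Pow(Mul(11, -2), 2)), Mul(-529, Mul(11, -2))), -254), Rational(1, 2)) = Pow(Add(Add(-27, Mul(-1, Pow(-22, 2)), Mul(-529, -22)), -254), Rational(1, 2)) = Pow(Add(Add(-27, Mul(-1, 484), 11638), -254), Rational(1, 2)) = Pow(Add(Add(-27, -484, 11638), -254), Rational(1, 2)) = Pow(Add(11127, -254), Rational(1, 2)) = Pow(10873, Rational(1, 2))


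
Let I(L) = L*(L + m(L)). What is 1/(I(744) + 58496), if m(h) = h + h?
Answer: 1/1719104 ≈ 5.8170e-7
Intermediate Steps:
m(h) = 2*h
I(L) = 3*L² (I(L) = L*(L + 2*L) = L*(3*L) = 3*L²)
1/(I(744) + 58496) = 1/(3*744² + 58496) = 1/(3*553536 + 58496) = 1/(1660608 + 58496) = 1/1719104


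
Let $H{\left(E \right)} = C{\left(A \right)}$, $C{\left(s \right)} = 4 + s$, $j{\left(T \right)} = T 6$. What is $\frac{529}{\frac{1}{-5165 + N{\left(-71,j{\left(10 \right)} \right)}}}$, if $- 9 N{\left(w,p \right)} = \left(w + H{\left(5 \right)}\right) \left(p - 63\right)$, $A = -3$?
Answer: $- \frac{8233885}{3} \approx -2.7446 \cdot 10^{6}$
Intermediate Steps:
$j{\left(T \right)} = 6 T$
$H{\left(E \right)} = 1$ ($H{\left(E \right)} = 4 - 3 = 1$)
$N{\left(w,p \right)} = - \frac{\left(1 + w\right) \left(-63 + p\right)}{9}$ ($N{\left(w,p \right)} = - \frac{\left(w + 1\right) \left(p - 63\right)}{9} = - \frac{\left(1 + w\right) \left(-63 + p\right)}{9}$)
$\frac{529}{\frac{1}{-5165 + N{\left(-71,j{\left(10 \right)} \right)}}} = \frac{529}{\frac{1}{-5165 + \left(7 + 7 \left(-71\right) - \frac{6 \cdot 10}{9} - \frac{1}{9} \cdot 6 \cdot 10 \left(-71\right)\right)}} = \frac{529}{\frac{1}{-5165 - \left(\frac{1490}{3} - \frac{1420}{3}\right)}} = \frac{529}{\frac{1}{-5165 + \left(7 - 497 - \frac{20}{3} + \frac{1420}{3}\right)}} = \frac{529}{\frac{1}{-5165 - \frac{70}{3}}} = \frac{529}{\frac{1}{- \frac{15565}{3}}} = \frac{529}{- \frac{3}{15565}} = 529 \left(- \frac{15565}{3}\right) = - \frac{8233885}{3}$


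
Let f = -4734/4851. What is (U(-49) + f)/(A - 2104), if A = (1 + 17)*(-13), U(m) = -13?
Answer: 7533/1260182 ≈ 0.0059777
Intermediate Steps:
f = -526/539 (f = -4734*1/4851 = -526/539 ≈ -0.97588)
A = -234 (A = 18*(-13) = -234)
(U(-49) + f)/(A - 2104) = (-13 - 526/539)/(-234 - 2104) = -7533/539/(-2338) = -7533/539*(-1/2338) = 7533/1260182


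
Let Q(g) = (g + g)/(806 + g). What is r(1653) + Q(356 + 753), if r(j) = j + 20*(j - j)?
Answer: 3167713/1915 ≈ 1654.2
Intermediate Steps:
r(j) = j (r(j) = j + 20*0 = j + 0 = j)
Q(g) = 2*g/(806 + g) (Q(g) = (2*g)/(806 + g) = 2*g/(806 + g))
r(1653) + Q(356 + 753) = 1653 + 2*(356 + 753)/(806 + (356 + 753)) = 1653 + 2*1109/(806 + 1109) = 1653 + 2*1109/1915 = 1653 + 2*1109*(1/1915) = 1653 + 2218/1915 = 3167713/1915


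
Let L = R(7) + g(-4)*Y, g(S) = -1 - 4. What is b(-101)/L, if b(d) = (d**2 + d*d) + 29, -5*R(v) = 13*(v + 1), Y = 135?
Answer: -102155/3479 ≈ -29.363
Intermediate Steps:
g(S) = -5
R(v) = -13/5 - 13*v/5 (R(v) = -13*(v + 1)/5 = -13*(1 + v)/5 = -(13 + 13*v)/5 = -13/5 - 13*v/5)
b(d) = 29 + 2*d**2 (b(d) = (d**2 + d**2) + 29 = 2*d**2 + 29 = 29 + 2*d**2)
L = -3479/5 (L = (-13/5 - 13/5*7) - 5*135 = (-13/5 - 91/5) - 675 = -104/5 - 675 = -3479/5 ≈ -695.80)
b(-101)/L = (29 + 2*(-101)**2)/(-3479/5) = (29 + 2*10201)*(-5/3479) = (29 + 20402)*(-5/3479) = 20431*(-5/3479) = -102155/3479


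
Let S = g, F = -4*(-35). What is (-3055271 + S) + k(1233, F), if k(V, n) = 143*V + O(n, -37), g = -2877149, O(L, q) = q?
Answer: -5756138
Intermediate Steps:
F = 140
S = -2877149
k(V, n) = -37 + 143*V (k(V, n) = 143*V - 37 = -37 + 143*V)
(-3055271 + S) + k(1233, F) = (-3055271 - 2877149) + (-37 + 143*1233) = -5932420 + (-37 + 176319) = -5932420 + 176282 = -5756138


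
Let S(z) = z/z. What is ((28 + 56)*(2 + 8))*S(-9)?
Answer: 840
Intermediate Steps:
S(z) = 1
((28 + 56)*(2 + 8))*S(-9) = ((28 + 56)*(2 + 8))*1 = (84*10)*1 = 840*1 = 840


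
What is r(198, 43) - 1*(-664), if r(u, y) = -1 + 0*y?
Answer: 663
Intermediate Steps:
r(u, y) = -1 (r(u, y) = -1 + 0 = -1)
r(198, 43) - 1*(-664) = -1 - 1*(-664) = -1 + 664 = 663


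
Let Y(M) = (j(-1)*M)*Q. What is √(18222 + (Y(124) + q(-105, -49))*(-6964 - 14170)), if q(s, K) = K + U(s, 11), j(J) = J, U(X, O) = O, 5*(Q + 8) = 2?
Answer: I*√477384190/5 ≈ 4369.8*I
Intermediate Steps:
Q = -38/5 (Q = -8 + (⅕)*2 = -8 + ⅖ = -38/5 ≈ -7.6000)
q(s, K) = 11 + K (q(s, K) = K + 11 = 11 + K)
Y(M) = 38*M/5 (Y(M) = -M*(-38/5) = 38*M/5)
√(18222 + (Y(124) + q(-105, -49))*(-6964 - 14170)) = √(18222 + ((38/5)*124 + (11 - 49))*(-6964 - 14170)) = √(18222 + (4712/5 - 38)*(-21134)) = √(18222 + (4522/5)*(-21134)) = √(18222 - 95567948/5) = √(-95476838/5) = I*√477384190/5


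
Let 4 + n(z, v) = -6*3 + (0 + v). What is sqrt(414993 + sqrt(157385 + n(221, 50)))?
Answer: sqrt(414993 + sqrt(157413)) ≈ 644.51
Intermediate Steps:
n(z, v) = -22 + v (n(z, v) = -4 + (-6*3 + (0 + v)) = -4 + (-18 + v) = -22 + v)
sqrt(414993 + sqrt(157385 + n(221, 50))) = sqrt(414993 + sqrt(157385 + (-22 + 50))) = sqrt(414993 + sqrt(157385 + 28)) = sqrt(414993 + sqrt(157413))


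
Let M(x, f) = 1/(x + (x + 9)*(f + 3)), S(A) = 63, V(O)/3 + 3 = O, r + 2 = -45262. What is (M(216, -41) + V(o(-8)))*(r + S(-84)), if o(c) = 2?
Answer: 376720201/2778 ≈ 1.3561e+5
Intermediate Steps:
r = -45264 (r = -2 - 45262 = -45264)
V(O) = -9 + 3*O
M(x, f) = 1/(x + (3 + f)*(9 + x)) (M(x, f) = 1/(x + (9 + x)*(3 + f)) = 1/(x + (3 + f)*(9 + x)))
(M(216, -41) + V(o(-8)))*(r + S(-84)) = (1/(27 + 4*216 + 9*(-41) - 41*216) + (-9 + 3*2))*(-45264 + 63) = (1/(27 + 864 - 369 - 8856) + (-9 + 6))*(-45201) = (1/(-8334) - 3)*(-45201) = (-1/8334 - 3)*(-45201) = -25003/8334*(-45201) = 376720201/2778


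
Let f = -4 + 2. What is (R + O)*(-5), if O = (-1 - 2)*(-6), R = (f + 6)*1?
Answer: -110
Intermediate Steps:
f = -2
R = 4 (R = (-2 + 6)*1 = 4*1 = 4)
O = 18 (O = -3*(-6) = 18)
(R + O)*(-5) = (4 + 18)*(-5) = 22*(-5) = -110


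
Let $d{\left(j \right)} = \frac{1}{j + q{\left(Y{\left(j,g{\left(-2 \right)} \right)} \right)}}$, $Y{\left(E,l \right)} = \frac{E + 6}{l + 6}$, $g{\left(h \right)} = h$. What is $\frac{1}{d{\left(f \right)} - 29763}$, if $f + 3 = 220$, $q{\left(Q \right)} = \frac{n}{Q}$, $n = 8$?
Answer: $- \frac{48423}{1441213526} \approx -3.3599 \cdot 10^{-5}$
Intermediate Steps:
$Y{\left(E,l \right)} = \frac{6 + E}{6 + l}$
$q{\left(Q \right)} = \frac{8}{Q}$
$f = 217$ ($f = -3 + 220 = 217$)
$d{\left(j \right)} = \frac{1}{j + \frac{8}{\frac{3}{2} + \frac{j}{4}}}$ ($d{\left(j \right)} = \frac{1}{j + \frac{8}{\frac{1}{6 - 2} \left(6 + j\right)}} = \frac{1}{j + \frac{8}{\frac{1}{4} \left(6 + j\right)}} = \frac{1}{j + \frac{8}{\frac{3}{2} + \frac{j}{4}}}$)
$\frac{1}{d{\left(f \right)} - 29763} = \frac{1}{\frac{6 + 217}{32 + 217 \left(6 + 217\right)} - 29763} = \frac{1}{\frac{1}{32 + 217 \cdot 223} \cdot 223 - 29763} = \frac{1}{\frac{1}{32 + 48391} \cdot 223 - 29763} = \frac{1}{\frac{1}{48423} \cdot 223 - 29763} = \frac{1}{\frac{223}{48423} - 29763} = \frac{1}{- \frac{1441213526}{48423}} = - \frac{48423}{1441213526}$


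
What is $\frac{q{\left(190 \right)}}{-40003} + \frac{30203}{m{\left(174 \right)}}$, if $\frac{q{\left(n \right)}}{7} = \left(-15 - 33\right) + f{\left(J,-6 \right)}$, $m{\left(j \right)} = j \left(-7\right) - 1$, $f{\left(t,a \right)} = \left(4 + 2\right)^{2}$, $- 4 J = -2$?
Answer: $- \frac{1208108213}{48763657} \approx -24.775$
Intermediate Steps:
$J = \frac{1}{2}$ ($J = \left(- \frac{1}{4}\right) \left(-2\right) = \frac{1}{2} \approx 0.5$)
$f{\left(t,a \right)} = 36$ ($f{\left(t,a \right)} = 6^{2} = 36$)
$m{\left(j \right)} = -1 - 7 j$ ($m{\left(j \right)} = - 7 j - 1 = -1 - 7 j$)
$q{\left(n \right)} = -84$ ($q{\left(n \right)} = 7 \left(\left(-15 - 33\right) + 36\right) = 7 \left(-48 + 36\right) = 7 \left(-12\right) = -84$)
$\frac{q{\left(190 \right)}}{-40003} + \frac{30203}{m{\left(174 \right)}} = - \frac{84}{-40003} + \frac{30203}{-1 - 1218} = \left(-84\right) \left(- \frac{1}{40003}\right) + \frac{30203}{-1 - 1218} = \frac{84}{40003} + \frac{30203}{-1219} = \frac{84}{40003} + 30203 \left(- \frac{1}{1219}\right) = \frac{84}{40003} - \frac{30203}{1219} = - \frac{1208108213}{48763657}$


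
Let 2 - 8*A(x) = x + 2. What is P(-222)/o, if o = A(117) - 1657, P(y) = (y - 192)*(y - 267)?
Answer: -1619568/13373 ≈ -121.11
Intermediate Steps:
P(y) = (-267 + y)*(-192 + y) (P(y) = (-192 + y)*(-267 + y) = (-267 + y)*(-192 + y))
A(x) = -x/8 (A(x) = ¼ - (x + 2)/8 = ¼ - (2 + x)/8 = ¼ + (-¼ - x/8) = -x/8)
o = -13373/8 (o = -⅛*117 - 1657 = -117/8 - 1657 = -13373/8 ≈ -1671.6)
P(-222)/o = (51264 + (-222)² - 459*(-222))/(-13373/8) = (51264 + 49284 + 101898)*(-8/13373) = 202446*(-8/13373) = -1619568/13373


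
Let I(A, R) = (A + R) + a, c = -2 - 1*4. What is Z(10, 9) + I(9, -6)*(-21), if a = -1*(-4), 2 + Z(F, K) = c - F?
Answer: -165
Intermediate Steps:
c = -6 (c = -2 - 4 = -6)
Z(F, K) = -8 - F (Z(F, K) = -2 + (-6 - F) = -8 - F)
a = 4
I(A, R) = 4 + A + R (I(A, R) = (A + R) + 4 = 4 + A + R)
Z(10, 9) + I(9, -6)*(-21) = (-8 - 1*10) + (4 + 9 - 6)*(-21) = (-8 - 10) + 7*(-21) = -18 - 147 = -165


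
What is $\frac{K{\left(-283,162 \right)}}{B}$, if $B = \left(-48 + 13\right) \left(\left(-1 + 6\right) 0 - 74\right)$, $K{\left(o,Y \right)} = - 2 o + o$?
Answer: $\frac{283}{2590} \approx 0.10927$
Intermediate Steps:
$K{\left(o,Y \right)} = - o$
$B = 2590$ ($B = - 35 \left(5 \cdot 0 - 74\right) = - 35 \left(0 - 74\right) = \left(-35\right) \left(-74\right) = 2590$)
$\frac{K{\left(-283,162 \right)}}{B} = \frac{\left(-1\right) \left(-283\right)}{2590} = 283 \cdot \frac{1}{2590} = \frac{283}{2590}$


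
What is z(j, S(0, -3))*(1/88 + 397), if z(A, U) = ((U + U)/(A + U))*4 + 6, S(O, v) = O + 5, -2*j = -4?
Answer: 204631/44 ≈ 4650.7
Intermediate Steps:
j = 2 (j = -1/2*(-4) = 2)
S(O, v) = 5 + O
z(A, U) = 6 + 8*U/(A + U) (z(A, U) = ((2*U)/(A + U))*4 + 6 = (2*U/(A + U))*4 + 6 = 8*U/(A + U) + 6 = 6 + 8*U/(A + U))
z(j, S(0, -3))*(1/88 + 397) = (2*(3*2 + 7*(5 + 0))/(2 + (5 + 0)))*(1/88 + 397) = (2*(6 + 7*5)/(2 + 5))*(1/88 + 397) = (2*(6 + 35)/7)*(34937/88) = (2*(1/7)*41)*(34937/88) = (82/7)*(34937/88) = 204631/44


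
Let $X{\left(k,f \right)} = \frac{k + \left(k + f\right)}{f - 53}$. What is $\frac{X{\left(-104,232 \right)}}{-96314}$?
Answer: $- \frac{12}{8620103} \approx -1.3921 \cdot 10^{-6}$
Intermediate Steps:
$X{\left(k,f \right)} = \frac{f + 2 k}{-53 + f}$ ($X{\left(k,f \right)} = \frac{k + \left(f + k\right)}{-53 + f} = \frac{f + 2 k}{-53 + f}$)
$\frac{X{\left(-104,232 \right)}}{-96314} = \frac{\frac{1}{-53 + 232} \left(232 + 2 \left(-104\right)\right)}{-96314} = \frac{232 - 208}{179} \left(- \frac{1}{96314}\right) = \frac{1}{179} \cdot 24 \left(- \frac{1}{96314}\right) = \frac{24}{179} \left(- \frac{1}{96314}\right) = - \frac{12}{8620103}$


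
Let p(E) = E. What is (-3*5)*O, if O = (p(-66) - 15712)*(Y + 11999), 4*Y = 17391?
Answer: 7737570645/2 ≈ 3.8688e+9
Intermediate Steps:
Y = 17391/4 (Y = (¼)*17391 = 17391/4 ≈ 4347.8)
O = -515838043/2 (O = (-66 - 15712)*(17391/4 + 11999) = -15778*65387/4 = -515838043/2 ≈ -2.5792e+8)
(-3*5)*O = -3*5*(-515838043/2) = -15*(-515838043/2) = 7737570645/2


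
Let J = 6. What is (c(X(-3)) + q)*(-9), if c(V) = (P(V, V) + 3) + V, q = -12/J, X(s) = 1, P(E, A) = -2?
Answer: 0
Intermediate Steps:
q = -2 (q = -12/6 = -12*1/6 = -2)
c(V) = 1 + V (c(V) = (-2 + 3) + V = 1 + V)
(c(X(-3)) + q)*(-9) = ((1 + 1) - 2)*(-9) = (2 - 2)*(-9) = 0*(-9) = 0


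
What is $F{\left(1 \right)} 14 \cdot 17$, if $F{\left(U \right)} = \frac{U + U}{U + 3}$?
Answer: $119$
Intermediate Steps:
$F{\left(U \right)} = \frac{2 U}{3 + U}$
$F{\left(1 \right)} 14 \cdot 17 = 2 \cdot 1 \frac{1}{3 + 1} \cdot 14 \cdot 17 = 2 \cdot 1 \cdot \frac{1}{4} \cdot 14 \cdot 17 = \frac{1}{2} \cdot 14 \cdot 17 = 7 \cdot 17 = 119$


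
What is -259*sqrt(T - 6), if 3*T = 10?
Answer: -518*I*sqrt(6)/3 ≈ -422.95*I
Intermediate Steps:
T = 10/3 (T = (1/3)*10 = 10/3 ≈ 3.3333)
-259*sqrt(T - 6) = -259*sqrt(10/3 - 6) = -518*I*sqrt(6)/3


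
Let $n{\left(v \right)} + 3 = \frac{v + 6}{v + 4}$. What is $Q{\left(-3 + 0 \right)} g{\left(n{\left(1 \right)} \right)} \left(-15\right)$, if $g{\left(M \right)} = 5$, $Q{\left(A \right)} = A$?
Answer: $225$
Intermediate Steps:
$n{\left(v \right)} = -3 + \frac{6 + v}{4 + v}$ ($n{\left(v \right)} = -3 + \frac{v + 6}{v + 4} = -3 + \frac{6 + v}{4 + v}$)
$Q{\left(-3 + 0 \right)} g{\left(n{\left(1 \right)} \right)} \left(-15\right) = \left(-3 + 0\right) 5 \left(-15\right) = \left(-3\right) 5 \left(-15\right) = \left(-15\right) \left(-15\right) = 225$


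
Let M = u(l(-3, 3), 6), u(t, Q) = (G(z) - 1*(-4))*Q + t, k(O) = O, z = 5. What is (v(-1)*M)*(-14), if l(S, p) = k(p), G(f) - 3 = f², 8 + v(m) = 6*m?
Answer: 38220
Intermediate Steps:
v(m) = -8 + 6*m
G(f) = 3 + f²
l(S, p) = p
u(t, Q) = t + 32*Q (u(t, Q) = ((3 + 5²) - 1*(-4))*Q + t = ((3 + 25) + 4)*Q + t = (28 + 4)*Q + t = 32*Q + t = t + 32*Q)
M = 195 (M = 3 + 32*6 = 3 + 192 = 195)
(v(-1)*M)*(-14) = ((-8 + 6*(-1))*195)*(-14) = ((-8 - 6)*195)*(-14) = -14*195*(-14) = -2730*(-14) = 38220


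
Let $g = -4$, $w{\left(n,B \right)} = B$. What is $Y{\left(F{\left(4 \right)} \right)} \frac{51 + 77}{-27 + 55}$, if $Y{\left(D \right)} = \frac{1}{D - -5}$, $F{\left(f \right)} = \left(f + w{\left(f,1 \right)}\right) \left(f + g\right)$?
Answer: $\frac{32}{35} \approx 0.91429$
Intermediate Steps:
$F{\left(f \right)} = \left(1 + f\right) \left(-4 + f\right)$ ($F{\left(f \right)} = \left(f + 1\right) \left(f - 4\right) = \left(1 + f\right) \left(-4 + f\right)$)
$Y{\left(D \right)} = \frac{1}{5 + D}$ ($Y{\left(D \right)} = \frac{1}{D + 5} = \frac{1}{5 + D}$)
$Y{\left(F{\left(4 \right)} \right)} \frac{51 + 77}{-27 + 55} = \frac{\left(51 + 77\right) \frac{1}{-27 + 55}}{5 - \left(16 - 16\right)} = \frac{128 \cdot \frac{1}{28}}{5 - 0} = \frac{128 \cdot \frac{1}{28}}{5 + 0} = \frac{1}{5} \cdot \frac{32}{7} = \frac{32}{35}$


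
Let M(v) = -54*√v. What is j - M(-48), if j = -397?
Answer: -397 + 216*I*√3 ≈ -397.0 + 374.12*I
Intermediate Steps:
j - M(-48) = -397 - (-54)*√(-48) = -397 - (-54)*4*I*√3 = -397 - (-216)*I*√3 = -397 + 216*I*√3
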